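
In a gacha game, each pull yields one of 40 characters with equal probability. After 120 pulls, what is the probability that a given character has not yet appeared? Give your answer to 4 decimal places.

On each pull the fixed character fails to appear with probability 39/40.
P(still missing after 120) = (39/40)^120 = 0.04792.

0.0479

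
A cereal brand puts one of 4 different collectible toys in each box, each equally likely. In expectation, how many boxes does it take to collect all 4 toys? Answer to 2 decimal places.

8.33

The wait to go from k to k+1 distinct toys is geometric with mean 4/(4-k).
E[T] = 4/4 + 4/3 + 4/2 + 4/1 = 4·H_{4}.
H_{4} = 2.083, so E[T] = 8.333.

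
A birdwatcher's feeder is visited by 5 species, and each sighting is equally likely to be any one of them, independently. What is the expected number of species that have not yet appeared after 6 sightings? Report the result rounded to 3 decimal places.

1.311

For each species, P(unseen after 6) = (4/5)^6 = 0.2621.
By linearity of expectation, E[unseen] = 5·(4/5)^6 = 1.3107.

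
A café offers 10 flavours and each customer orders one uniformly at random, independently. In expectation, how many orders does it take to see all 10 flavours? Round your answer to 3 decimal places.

The wait to go from k to k+1 distinct flavours is geometric with mean 10/(10-k).
E[T] = 10/10 + 10/9 + 10/8 + ... + 10/2 + 10/1 = 10·H_{10}.
H_{10} = 2.9290, so E[T] = 29.2897.

29.290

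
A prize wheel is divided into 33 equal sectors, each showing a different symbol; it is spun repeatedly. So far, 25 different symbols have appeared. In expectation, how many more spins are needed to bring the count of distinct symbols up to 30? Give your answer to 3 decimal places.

With k distinct symbols already seen, the next new one takes an expected 33/(33-k) spins.
Sum over k = 25,...,29: E = 33/8 + 33/7 + 33/6 + 33/5 + 33/4 = 29.1893.

29.189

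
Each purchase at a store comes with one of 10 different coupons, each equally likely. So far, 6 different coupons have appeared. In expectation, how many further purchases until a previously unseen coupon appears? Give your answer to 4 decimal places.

Each purchase yields a new coupon with probability (10-6)/10 = 4/10, so the wait is geometric with mean 10/4.
E = 10/4 = 2.50000.

2.5000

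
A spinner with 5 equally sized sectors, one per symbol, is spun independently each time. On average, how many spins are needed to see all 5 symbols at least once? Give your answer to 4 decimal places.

Split into phases: going from k distinct to k+1 distinct takes on average 5/(5-k) spins.
E[T] = 5/5 + 5/4 + 5/3 + 5/2 + 5/1 = 5·H_{5}.
H_{5} = 2.28333, so E[T] = 11.41667.

11.4167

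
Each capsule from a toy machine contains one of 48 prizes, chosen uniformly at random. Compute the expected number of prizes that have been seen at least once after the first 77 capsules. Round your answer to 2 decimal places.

For each prize, P(seen in 77 capsules) = 1 - (47/48)^77 = 0.802.
By linearity of expectation, E[distinct seen] = 48·(1 - (47/48)^77) = 38.511.

38.51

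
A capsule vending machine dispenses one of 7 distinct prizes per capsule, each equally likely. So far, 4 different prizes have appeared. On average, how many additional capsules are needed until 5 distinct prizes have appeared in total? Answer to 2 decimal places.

2.33

The wait to go from k to k+1 distinct prizes is geometric with mean 7/(7-k).
Only the k = 4 term is needed: E = 7/3 = 2.333.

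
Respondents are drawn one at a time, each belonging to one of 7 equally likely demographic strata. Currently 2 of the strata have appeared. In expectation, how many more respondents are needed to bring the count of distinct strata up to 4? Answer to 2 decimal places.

3.15

From k distinct to k+1 distinct takes on average 7/(7-k) respondents.
Sum over k = 2,...,3: E = 7/5 + 7/4 = 3.150.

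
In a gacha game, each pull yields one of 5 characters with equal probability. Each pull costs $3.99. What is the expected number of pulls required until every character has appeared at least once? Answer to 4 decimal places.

11.4167

After k distinct characters have appeared, the next pull gives a new one with probability (5-k)/5, so the expected wait for the (k+1)-th is 5/(5-k).
E[T] = 5/5 + 5/4 + 5/3 + 5/2 + 5/1 = 5·H_{5}.
H_{5} = 2.28333, so E[T] = 11.41667.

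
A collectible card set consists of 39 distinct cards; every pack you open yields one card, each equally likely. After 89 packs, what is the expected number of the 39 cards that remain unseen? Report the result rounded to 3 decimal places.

3.864

For each card, P(unseen after 89) = (38/39)^89 = 0.0991.
By linearity of expectation, E[unseen] = 39·(38/39)^89 = 3.8642.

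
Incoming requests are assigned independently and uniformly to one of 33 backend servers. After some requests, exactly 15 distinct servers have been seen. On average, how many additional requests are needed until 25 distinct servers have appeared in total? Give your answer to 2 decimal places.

From k distinct to k+1 distinct takes on average 33/(33-k) requests.
Sum over k = 15,...,24: E = 33/18 + 33/17 + 33/16 + ... + 33/10 + 33/9 = 25.649.

25.65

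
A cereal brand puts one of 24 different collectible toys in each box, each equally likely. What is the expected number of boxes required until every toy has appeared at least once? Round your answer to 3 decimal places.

After k distinct toys have appeared, the next box gives a new one with probability (24-k)/24, so the expected wait for the (k+1)-th is 24/(24-k).
E[T] = 24/24 + 24/23 + 24/22 + ... + 24/2 + 24/1 = 24·H_{24}.
H_{24} = 3.7760, so E[T] = 90.6230.

90.623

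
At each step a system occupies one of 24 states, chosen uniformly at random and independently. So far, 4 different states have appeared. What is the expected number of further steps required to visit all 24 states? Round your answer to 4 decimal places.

With k distinct states already seen, the next new one takes an expected 24/(24-k) steps.
Sum over k = 4,...,23: E = 24/20 + 24/19 + 24/18 + ... + 24/2 + 24/1 = 86.34575.

86.3458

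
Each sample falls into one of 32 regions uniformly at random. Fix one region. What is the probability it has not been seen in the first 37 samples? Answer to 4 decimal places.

0.3089

Each sample misses the fixed region with probability (32-1)/32 = 31/32, independently.
P(still missing after 37) = (31/32)^37 = 0.30891.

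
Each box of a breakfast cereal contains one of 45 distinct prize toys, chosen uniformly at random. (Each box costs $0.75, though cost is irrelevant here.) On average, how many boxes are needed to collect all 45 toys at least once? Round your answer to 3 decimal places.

Split into phases: going from k distinct to k+1 distinct takes on average 45/(45-k) boxes.
E[T] = 45/45 + 45/44 + 45/43 + ... + 45/2 + 45/1 = 45·H_{45}.
H_{45} = 4.3949, so E[T] = 197.7727.

197.773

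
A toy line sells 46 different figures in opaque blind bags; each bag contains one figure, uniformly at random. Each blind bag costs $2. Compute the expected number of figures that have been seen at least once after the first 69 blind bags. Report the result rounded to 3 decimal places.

35.904

For each figure, P(seen in 69 blind bags) = 1 - (45/46)^69 = 0.7805.
By linearity of expectation, E[distinct seen] = 46·(1 - (45/46)^69) = 35.9044.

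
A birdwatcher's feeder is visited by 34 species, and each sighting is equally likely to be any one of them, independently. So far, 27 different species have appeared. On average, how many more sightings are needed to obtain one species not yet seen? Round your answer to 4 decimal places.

The number of sightings until the next new species is geometric with success probability 7/34, so its mean is 34/7.
E = 34/7 = 4.85714.

4.8571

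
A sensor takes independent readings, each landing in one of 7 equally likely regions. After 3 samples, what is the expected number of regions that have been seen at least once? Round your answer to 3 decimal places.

For each region, P(seen in 3 samples) = 1 - (6/7)^3 = 0.3703.
By linearity of expectation, E[distinct seen] = 7·(1 - (6/7)^3) = 2.5918.

2.592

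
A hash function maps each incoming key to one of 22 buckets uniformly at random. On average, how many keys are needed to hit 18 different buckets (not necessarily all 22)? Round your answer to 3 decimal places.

Going from k to k+1 distinct takes a geometric number of keys with mean 22/(22-k).
Sum over k = 0,...,17: E = 22/22 + 22/21 + 22/20 + ... + 22/6 + 22/5 = 35.3646.

35.365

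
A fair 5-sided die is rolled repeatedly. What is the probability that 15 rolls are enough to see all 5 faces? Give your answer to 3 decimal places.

Let A_i be the event that face i is missing after 15 rolls. By inclusion–exclusion on the A_i,
P(all seen) = Σ_{j=0}^{5} (-1)^j C(5,j)((5-j)/5)^15
= 1.0000 - 0.1759 + 0.0047 - 0.0000 + 0.0000 - 0.0000
= 0.8288.

0.829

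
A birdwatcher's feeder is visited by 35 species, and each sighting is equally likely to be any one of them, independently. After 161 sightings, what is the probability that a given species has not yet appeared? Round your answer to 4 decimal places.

0.0094

Each sighting misses the fixed species with probability (35-1)/35 = 34/35, independently.
P(still missing after 161) = (34/35)^161 = 0.00940.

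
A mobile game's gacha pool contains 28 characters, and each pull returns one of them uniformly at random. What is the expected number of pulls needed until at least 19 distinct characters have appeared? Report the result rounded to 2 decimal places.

Going from k to k+1 distinct takes a geometric number of pulls with mean 28/(28-k).
Sum over k = 0,...,18: E = 28/28 + 28/27 + 28/26 + ... + 28/11 + 28/10 = 30.750.

30.75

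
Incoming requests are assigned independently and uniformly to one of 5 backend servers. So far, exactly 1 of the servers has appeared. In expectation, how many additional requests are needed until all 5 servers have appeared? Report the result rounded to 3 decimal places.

10.417

With k distinct servers already seen, the next new one takes an expected 5/(5-k) requests.
Sum over k = 1,...,4: E = 5/4 + 5/3 + 5/2 + 5/1 = 10.4167.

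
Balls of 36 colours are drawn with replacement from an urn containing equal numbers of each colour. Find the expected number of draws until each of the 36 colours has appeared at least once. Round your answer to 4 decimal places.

The wait to go from k to k+1 distinct colours is geometric with mean 36/(36-k).
E[T] = 36/36 + 36/35 + 36/34 + ... + 36/2 + 36/1 = 36·H_{36}.
H_{36} = 4.17456, so E[T] = 150.28413.

150.2841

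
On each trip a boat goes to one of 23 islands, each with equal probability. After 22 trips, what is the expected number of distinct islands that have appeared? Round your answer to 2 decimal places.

14.35

For each island, P(seen in 22 trips) = 1 - (22/23)^22 = 0.624.
By linearity of expectation, E[distinct seen] = 23·(1 - (22/23)^22) = 14.350.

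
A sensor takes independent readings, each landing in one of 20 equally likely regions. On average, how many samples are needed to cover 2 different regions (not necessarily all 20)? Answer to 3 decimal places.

2.053

Going from k to k+1 distinct takes a geometric number of samples with mean 20/(20-k).
Sum over k = 0,...,1: E = 20/20 + 20/19 = 2.0526.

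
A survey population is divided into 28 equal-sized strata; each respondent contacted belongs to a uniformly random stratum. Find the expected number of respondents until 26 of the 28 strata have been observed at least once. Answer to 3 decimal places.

67.961

Going from k to k+1 distinct takes a geometric number of respondents with mean 28/(28-k).
Sum over k = 0,...,25: E = 28/28 + 28/27 + 28/26 + ... + 28/4 + 28/3 = 67.9608.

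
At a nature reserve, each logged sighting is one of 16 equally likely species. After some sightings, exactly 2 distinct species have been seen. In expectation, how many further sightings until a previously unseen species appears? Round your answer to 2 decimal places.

1.14

The number of sightings until the next new species is geometric with success probability 14/16, so its mean is 16/14.
E = 16/14 = 1.143.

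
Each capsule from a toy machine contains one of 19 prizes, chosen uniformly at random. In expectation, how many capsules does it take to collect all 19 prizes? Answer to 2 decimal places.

67.41

The wait to go from k to k+1 distinct prizes is geometric with mean 19/(19-k).
E[T] = 19/19 + 19/18 + 19/17 + ... + 19/2 + 19/1 = 19·H_{19}.
H_{19} = 3.548, so E[T] = 67.407.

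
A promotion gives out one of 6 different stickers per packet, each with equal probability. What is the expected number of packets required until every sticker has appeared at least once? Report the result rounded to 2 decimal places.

After k distinct stickers have appeared, the next packet gives a new one with probability (6-k)/6, so the expected wait for the (k+1)-th is 6/(6-k).
E[T] = 6/6 + 6/5 + 6/4 + 6/3 + 6/2 + 6/1 = 6·H_{6}.
H_{6} = 2.450, so E[T] = 14.700.

14.70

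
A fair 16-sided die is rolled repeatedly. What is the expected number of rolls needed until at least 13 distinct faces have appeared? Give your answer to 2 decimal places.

24.76

With k distinct faces already seen, the next new one arrives after an expected 16/(16-k) rolls.
Sum over k = 0,...,12: E = 16/16 + 16/15 + 16/14 + ... + 16/5 + 16/4 = 24.758.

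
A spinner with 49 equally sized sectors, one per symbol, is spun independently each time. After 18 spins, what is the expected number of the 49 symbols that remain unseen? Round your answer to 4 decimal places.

33.8072

For each symbol, P(unseen after 18) = (48/49)^18 = 0.68994.
By linearity of expectation, E[unseen] = 49·(48/49)^18 = 33.80718.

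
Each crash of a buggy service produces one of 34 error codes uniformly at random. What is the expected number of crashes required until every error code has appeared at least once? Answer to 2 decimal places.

The wait to go from k to k+1 distinct error codes is geometric with mean 34/(34-k).
E[T] = 34/34 + 34/33 + 34/32 + ... + 34/2 + 34/1 = 34·H_{34}.
H_{34} = 4.118, so E[T] = 140.019.

140.02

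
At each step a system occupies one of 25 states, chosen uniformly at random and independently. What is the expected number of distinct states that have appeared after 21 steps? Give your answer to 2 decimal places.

For each state, P(seen in 21 steps) = 1 - (24/25)^21 = 0.576.
By linearity of expectation, E[distinct seen] = 25·(1 - (24/25)^21) = 14.392.

14.39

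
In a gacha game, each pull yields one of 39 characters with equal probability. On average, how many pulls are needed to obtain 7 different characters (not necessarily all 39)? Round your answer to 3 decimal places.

7.607

With k distinct characters already seen, the next new one arrives after an expected 39/(39-k) pulls.
Sum over k = 0,...,6: E = 39/39 + 39/38 + 39/37 + ... + 39/34 + 39/33 = 7.6069.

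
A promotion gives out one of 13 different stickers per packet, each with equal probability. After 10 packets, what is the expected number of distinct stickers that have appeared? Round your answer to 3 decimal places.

For each sticker, P(seen in 10 packets) = 1 - (12/13)^10 = 0.5509.
By linearity of expectation, E[distinct seen] = 13·(1 - (12/13)^10) = 7.1612.

7.161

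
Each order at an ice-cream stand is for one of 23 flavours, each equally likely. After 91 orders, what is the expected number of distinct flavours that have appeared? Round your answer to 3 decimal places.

22.597

For each flavour, P(seen in 91 orders) = 1 - (22/23)^91 = 0.9825.
By linearity of expectation, E[distinct seen] = 23·(1 - (22/23)^91) = 22.5973.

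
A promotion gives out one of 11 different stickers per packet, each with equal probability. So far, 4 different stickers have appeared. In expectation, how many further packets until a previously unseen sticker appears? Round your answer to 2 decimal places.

Each packet yields a new sticker with probability (11-4)/11 = 7/11, so the wait is geometric with mean 11/7.
E = 11/7 = 1.571.

1.57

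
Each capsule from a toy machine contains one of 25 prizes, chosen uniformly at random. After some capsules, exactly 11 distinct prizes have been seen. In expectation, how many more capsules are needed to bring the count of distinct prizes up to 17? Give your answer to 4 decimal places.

13.3426

From k distinct to k+1 distinct takes on average 25/(25-k) capsules.
Sum over k = 11,...,16: E = 25/14 + 25/13 + 25/12 + 25/11 + 25/10 + 25/9 = 13.34263.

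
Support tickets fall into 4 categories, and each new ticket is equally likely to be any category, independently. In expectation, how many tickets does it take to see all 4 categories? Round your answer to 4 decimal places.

The wait to go from k to k+1 distinct categories is geometric with mean 4/(4-k).
E[T] = 4/4 + 4/3 + 4/2 + 4/1 = 4·H_{4}.
H_{4} = 2.08333, so E[T] = 8.33333.

8.3333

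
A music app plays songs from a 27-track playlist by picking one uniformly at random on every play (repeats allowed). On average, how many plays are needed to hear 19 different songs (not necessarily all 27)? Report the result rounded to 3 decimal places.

31.687

Going from k to k+1 distinct takes a geometric number of plays with mean 27/(27-k).
Sum over k = 0,...,18: E = 27/27 + 27/26 + 27/25 + ... + 27/10 + 27/9 = 31.6872.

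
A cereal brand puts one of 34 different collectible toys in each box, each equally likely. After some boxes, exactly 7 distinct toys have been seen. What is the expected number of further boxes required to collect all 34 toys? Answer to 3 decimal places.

With k distinct toys already seen, the next new one takes an expected 34/(34-k) boxes.
Sum over k = 7,...,33: E = 34/27 + 34/26 + 34/25 + ... + 34/2 + 34/1 = 132.3095.

132.310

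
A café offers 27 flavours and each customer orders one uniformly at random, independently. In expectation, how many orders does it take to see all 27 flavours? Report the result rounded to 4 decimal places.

105.0693

Split into phases: going from k distinct to k+1 distinct takes on average 27/(27-k) orders.
E[T] = 27/27 + 27/26 + 27/25 + ... + 27/2 + 27/1 = 27·H_{27}.
H_{27} = 3.89146, so E[T] = 105.06933.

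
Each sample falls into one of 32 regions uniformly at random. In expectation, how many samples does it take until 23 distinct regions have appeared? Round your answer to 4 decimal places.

39.3449

With k distinct regions already seen, the next new one arrives after an expected 32/(32-k) samples.
Sum over k = 0,...,22: E = 32/32 + 32/31 + 32/30 + ... + 32/11 + 32/10 = 39.34486.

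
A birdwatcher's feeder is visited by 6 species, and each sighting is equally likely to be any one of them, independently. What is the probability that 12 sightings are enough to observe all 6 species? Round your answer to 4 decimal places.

By inclusion–exclusion over which species are missing,
P(all seen) = Σ_{j=0}^{6} (-1)^j C(6,j)((6-j)/6)^12
= 1.00000 - 0.67294 + 0.11561 - 0.00488 + 0.00003 - 0.00000 + 0.00000
= 0.43782.

0.4378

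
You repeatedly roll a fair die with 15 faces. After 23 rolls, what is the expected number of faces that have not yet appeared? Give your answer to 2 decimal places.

3.07

For each face, P(unseen after 23) = (14/15)^23 = 0.205.
By linearity of expectation, E[unseen] = 15·(14/15)^23 = 3.069.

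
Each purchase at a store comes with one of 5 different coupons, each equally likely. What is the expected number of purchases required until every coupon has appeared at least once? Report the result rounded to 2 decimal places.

The wait to go from k to k+1 distinct coupons is geometric with mean 5/(5-k).
E[T] = 5/5 + 5/4 + 5/3 + 5/2 + 5/1 = 5·H_{5}.
H_{5} = 2.283, so E[T] = 11.417.

11.42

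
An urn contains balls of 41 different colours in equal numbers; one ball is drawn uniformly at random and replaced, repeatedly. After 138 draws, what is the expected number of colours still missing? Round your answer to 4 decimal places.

For each colour, P(unseen after 138) = (40/41)^138 = 0.03312.
By linearity of expectation, E[unseen] = 41·(40/41)^138 = 1.35797.

1.3580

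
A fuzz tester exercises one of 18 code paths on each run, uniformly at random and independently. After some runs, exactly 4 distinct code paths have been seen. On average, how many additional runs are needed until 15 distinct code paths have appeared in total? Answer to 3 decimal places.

25.528

The wait to go from k to k+1 distinct code paths is geometric with mean 18/(18-k).
Sum over k = 4,...,14: E = 18/14 + 18/13 + 18/12 + ... + 18/5 + 18/4 = 25.5281.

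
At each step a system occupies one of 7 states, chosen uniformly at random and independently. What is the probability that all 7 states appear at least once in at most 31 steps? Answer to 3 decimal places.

0.942

By inclusion–exclusion over which states are missing,
P(all seen) = Σ_{j=0}^{7} (-1)^j C(7,j)((7-j)/7)^31
= 1.0000 - 0.0589 + 0.0006 - 0.0000 + 0.0000 - 0.0000 + 0.0000 - 0.0000
= 0.9418.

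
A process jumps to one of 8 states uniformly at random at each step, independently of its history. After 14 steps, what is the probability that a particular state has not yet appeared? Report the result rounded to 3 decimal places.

Each step misses the fixed state with probability (8-1)/8 = 7/8, independently.
P(still missing after 14) = (7/8)^14 = 0.1542.

0.154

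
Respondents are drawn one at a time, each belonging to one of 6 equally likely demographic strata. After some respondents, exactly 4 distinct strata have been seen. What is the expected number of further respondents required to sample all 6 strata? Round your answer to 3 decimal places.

The wait to go from k to k+1 distinct strata is geometric with mean 6/(6-k).
Sum over k = 4,...,5: E = 6/2 + 6/1 = 9.0000.

9.000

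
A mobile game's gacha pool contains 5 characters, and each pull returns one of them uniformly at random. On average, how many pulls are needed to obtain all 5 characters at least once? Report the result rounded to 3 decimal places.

After k distinct characters have appeared, the next pull gives a new one with probability (5-k)/5, so the expected wait for the (k+1)-th is 5/(5-k).
E[T] = 5/5 + 5/4 + 5/3 + 5/2 + 5/1 = 5·H_{5}.
H_{5} = 2.2833, so E[T] = 11.4167.

11.417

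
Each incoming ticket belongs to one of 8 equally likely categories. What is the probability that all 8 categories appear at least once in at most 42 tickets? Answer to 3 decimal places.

0.971

By inclusion–exclusion over which categories are missing,
P(all seen) = Σ_{j=0}^{8} (-1)^j C(8,j)((8-j)/8)^42
= 1.0000 - 0.0293 + 0.0002 - 0.0000 + 0.0000 - 0.0000 + 0.0000 - 0.0000 + 0.0000
= 0.9708.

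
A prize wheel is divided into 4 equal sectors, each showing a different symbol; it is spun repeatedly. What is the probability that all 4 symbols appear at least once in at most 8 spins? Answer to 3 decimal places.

By inclusion–exclusion over which symbols are missing,
P(all seen) = Σ_{j=0}^{4} (-1)^j C(4,j)((4-j)/4)^8
= 1.0000 - 0.4005 + 0.0234 - 0.0001 + 0.0000
= 0.6229.

0.623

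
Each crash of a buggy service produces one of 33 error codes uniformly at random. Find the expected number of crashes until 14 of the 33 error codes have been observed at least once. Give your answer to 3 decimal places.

17.855

With k distinct error codes already seen, the next new one arrives after an expected 33/(33-k) crashes.
Sum over k = 0,...,13: E = 33/33 + 33/32 + 33/31 + ... + 33/21 + 33/20 = 17.8549.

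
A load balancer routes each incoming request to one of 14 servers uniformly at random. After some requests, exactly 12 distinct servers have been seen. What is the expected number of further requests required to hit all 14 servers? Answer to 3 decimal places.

With k distinct servers already seen, the next new one takes an expected 14/(14-k) requests.
Sum over k = 12,...,13: E = 14/2 + 14/1 = 21.0000.

21.000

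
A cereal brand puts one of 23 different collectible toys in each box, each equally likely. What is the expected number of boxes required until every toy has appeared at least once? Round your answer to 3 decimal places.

85.889

The wait to go from k to k+1 distinct toys is geometric with mean 23/(23-k).
E[T] = 23/23 + 23/22 + 23/21 + ... + 23/2 + 23/1 = 23·H_{23}.
H_{23} = 3.7343, so E[T] = 85.8887.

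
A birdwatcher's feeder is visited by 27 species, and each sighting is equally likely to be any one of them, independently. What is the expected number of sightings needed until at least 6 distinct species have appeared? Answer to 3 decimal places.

6.645

With k distinct species already seen, the next new one arrives after an expected 27/(27-k) sightings.
Sum over k = 0,...,5: E = 27/27 + 27/26 + 27/25 + 27/24 + 27/23 + 27/22 = 6.6446.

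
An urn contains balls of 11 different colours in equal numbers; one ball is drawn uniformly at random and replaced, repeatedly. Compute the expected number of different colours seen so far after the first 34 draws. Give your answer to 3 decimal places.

10.569

For each colour, P(seen in 34 draws) = 1 - (10/11)^34 = 0.9609.
By linearity of expectation, E[distinct seen] = 11·(1 - (10/11)^34) = 10.5694.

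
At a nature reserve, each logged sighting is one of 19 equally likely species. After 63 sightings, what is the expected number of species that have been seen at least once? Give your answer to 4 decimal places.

For each species, P(seen in 63 sightings) = 1 - (18/19)^63 = 0.96683.
By linearity of expectation, E[distinct seen] = 19·(1 - (18/19)^63) = 18.36985.

18.3698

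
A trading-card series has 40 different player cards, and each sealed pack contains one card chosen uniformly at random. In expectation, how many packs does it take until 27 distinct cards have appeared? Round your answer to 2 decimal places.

With k distinct cards already seen, the next new one arrives after an expected 40/(40-k) packs.
Sum over k = 0,...,26: E = 40/40 + 40/39 + 40/38 + ... + 40/15 + 40/14 = 43.936.

43.94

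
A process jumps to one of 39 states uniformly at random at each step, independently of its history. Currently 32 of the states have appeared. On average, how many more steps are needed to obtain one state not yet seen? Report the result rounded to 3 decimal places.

5.571

Each step yields a new state with probability (39-32)/39 = 7/39, so the wait is geometric with mean 39/7.
E = 39/7 = 5.5714.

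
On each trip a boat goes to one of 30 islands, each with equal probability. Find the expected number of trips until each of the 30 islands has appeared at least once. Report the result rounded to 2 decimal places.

119.85

After k distinct islands have appeared, the next trip gives a new one with probability (30-k)/30, so the expected wait for the (k+1)-th is 30/(30-k).
E[T] = 30/30 + 30/29 + 30/28 + ... + 30/2 + 30/1 = 30·H_{30}.
H_{30} = 3.995, so E[T] = 119.850.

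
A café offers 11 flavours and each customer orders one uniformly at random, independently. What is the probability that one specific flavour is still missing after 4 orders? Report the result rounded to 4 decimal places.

On each order the fixed flavour fails to appear with probability 10/11.
P(still missing after 4) = (10/11)^4 = 0.68301.

0.6830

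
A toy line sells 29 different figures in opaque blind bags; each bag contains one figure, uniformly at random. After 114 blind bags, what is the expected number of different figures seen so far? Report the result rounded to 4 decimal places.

For each figure, P(seen in 114 blind bags) = 1 - (28/29)^114 = 0.98169.
By linearity of expectation, E[distinct seen] = 29·(1 - (28/29)^114) = 28.46906.

28.4691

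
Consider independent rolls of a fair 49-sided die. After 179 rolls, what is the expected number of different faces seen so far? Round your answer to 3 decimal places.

47.777

For each face, P(seen in 179 rolls) = 1 - (48/49)^179 = 0.9750.
By linearity of expectation, E[distinct seen] = 49·(1 - (48/49)^179) = 47.7774.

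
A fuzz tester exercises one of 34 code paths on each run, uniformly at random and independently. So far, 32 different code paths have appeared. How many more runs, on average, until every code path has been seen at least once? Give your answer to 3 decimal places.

51.000

The wait to go from k to k+1 distinct code paths is geometric with mean 34/(34-k).
Sum over k = 32,...,33: E = 34/2 + 34/1 = 51.0000.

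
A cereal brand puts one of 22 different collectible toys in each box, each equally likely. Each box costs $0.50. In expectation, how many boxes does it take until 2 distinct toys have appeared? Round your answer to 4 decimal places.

Going from k to k+1 distinct takes a geometric number of boxes with mean 22/(22-k).
Sum over k = 0,...,1: E = 22/22 + 22/21 = 2.04762.

2.0476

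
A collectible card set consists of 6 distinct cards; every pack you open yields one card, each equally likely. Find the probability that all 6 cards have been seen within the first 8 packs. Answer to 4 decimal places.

Let A_i be the event that card i is missing after 8 packs. By inclusion–exclusion on the A_i,
P(all seen) = Σ_{j=0}^{6} (-1)^j C(6,j)((6-j)/6)^8
= 1.00000 - 1.39541 + 0.58528 - 0.07813 + 0.00229 - 0.00000 + 0.00000
= 0.11403.

0.1140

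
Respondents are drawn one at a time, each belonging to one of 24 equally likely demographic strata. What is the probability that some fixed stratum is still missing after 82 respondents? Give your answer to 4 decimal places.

0.0305

Each respondent misses the fixed stratum with probability (24-1)/24 = 23/24, independently.
P(still missing after 82) = (23/24)^82 = 0.03050.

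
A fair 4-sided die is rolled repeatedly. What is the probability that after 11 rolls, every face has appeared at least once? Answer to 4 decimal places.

Let A_i be the event that face i is missing after 11 rolls. By inclusion–exclusion on the A_i,
P(all seen) = Σ_{j=0}^{4} (-1)^j C(4,j)((4-j)/4)^11
= 1.00000 - 0.16894 + 0.00293 - 0.00000 + 0.00000
= 0.83399.

0.8340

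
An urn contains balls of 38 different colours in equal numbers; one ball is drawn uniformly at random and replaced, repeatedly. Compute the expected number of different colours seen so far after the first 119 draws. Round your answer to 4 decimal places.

36.4095

For each colour, P(seen in 119 draws) = 1 - (37/38)^119 = 0.95814.
By linearity of expectation, E[distinct seen] = 38·(1 - (37/38)^119) = 36.40947.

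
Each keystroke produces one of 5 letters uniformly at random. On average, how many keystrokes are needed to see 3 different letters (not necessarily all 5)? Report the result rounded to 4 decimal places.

3.9167

Going from k to k+1 distinct takes a geometric number of keystrokes with mean 5/(5-k).
Sum over k = 0,...,2: E = 5/5 + 5/4 + 5/3 = 3.91667.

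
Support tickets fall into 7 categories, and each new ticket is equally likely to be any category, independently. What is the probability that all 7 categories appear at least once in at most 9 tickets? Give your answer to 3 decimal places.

0.058

By inclusion–exclusion over which categories are missing,
P(all seen) = Σ_{j=0}^{7} (-1)^j C(7,j)((7-j)/7)^9
= 1.0000 - 1.7481 + 1.0164 - 0.2274 + 0.0171 - 0.0003 + 0.0000 - 0.0000
= 0.0577.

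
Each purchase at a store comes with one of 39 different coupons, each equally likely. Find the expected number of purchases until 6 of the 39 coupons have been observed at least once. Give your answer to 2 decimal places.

Going from k to k+1 distinct takes a geometric number of purchases with mean 39/(39-k).
Sum over k = 0,...,5: E = 39/39 + 39/38 + 39/37 + 39/36 + 39/35 + 39/34 = 6.425.

6.43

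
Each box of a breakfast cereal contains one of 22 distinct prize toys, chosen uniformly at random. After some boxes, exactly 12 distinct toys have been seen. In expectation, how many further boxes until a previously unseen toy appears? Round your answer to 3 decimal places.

Each box yields a new toy with probability (22-12)/22 = 10/22, so the wait is geometric with mean 22/10.
E = 22/10 = 2.2000.

2.200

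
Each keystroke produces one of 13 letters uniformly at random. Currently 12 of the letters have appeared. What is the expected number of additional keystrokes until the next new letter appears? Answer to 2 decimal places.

Each keystroke yields a new letter with probability (13-12)/13 = 1/13, so the wait is geometric with mean 13/1.
E = 13/1 = 13.000.

13.00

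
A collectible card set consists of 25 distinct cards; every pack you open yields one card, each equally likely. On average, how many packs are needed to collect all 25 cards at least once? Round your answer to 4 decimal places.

The wait to go from k to k+1 distinct cards is geometric with mean 25/(25-k).
E[T] = 25/25 + 25/24 + 25/23 + ... + 25/2 + 25/1 = 25·H_{25}.
H_{25} = 3.81596, so E[T] = 95.39895.

95.3990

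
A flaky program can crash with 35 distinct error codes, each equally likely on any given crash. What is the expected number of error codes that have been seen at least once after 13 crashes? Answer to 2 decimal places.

10.99

For each error code, P(seen in 13 crashes) = 1 - (34/35)^13 = 0.314.
By linearity of expectation, E[distinct seen] = 35·(1 - (34/35)^13) = 10.989.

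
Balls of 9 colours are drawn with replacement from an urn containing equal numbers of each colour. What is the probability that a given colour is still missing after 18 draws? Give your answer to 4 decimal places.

0.1200

On each draw the fixed colour fails to appear with probability 8/9.
P(still missing after 18) = (8/9)^18 = 0.12002.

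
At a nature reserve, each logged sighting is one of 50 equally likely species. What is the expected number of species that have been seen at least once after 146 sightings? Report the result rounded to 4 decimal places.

For each species, P(seen in 146 sightings) = 1 - (49/50)^146 = 0.94764.
By linearity of expectation, E[distinct seen] = 50·(1 - (49/50)^146) = 47.38196.

47.3820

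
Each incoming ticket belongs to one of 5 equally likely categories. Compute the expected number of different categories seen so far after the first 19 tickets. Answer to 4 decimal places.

4.9279

For each category, P(seen in 19 tickets) = 1 - (4/5)^19 = 0.98559.
By linearity of expectation, E[distinct seen] = 5·(1 - (4/5)^19) = 4.92794.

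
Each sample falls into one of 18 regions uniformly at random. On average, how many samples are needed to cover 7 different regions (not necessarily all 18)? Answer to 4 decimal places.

With k distinct regions already seen, the next new one arrives after an expected 18/(18-k) samples.
Sum over k = 0,...,6: E = 18/18 + 18/17 + 18/16 + ... + 18/13 + 18/12 = 8.55415.

8.5542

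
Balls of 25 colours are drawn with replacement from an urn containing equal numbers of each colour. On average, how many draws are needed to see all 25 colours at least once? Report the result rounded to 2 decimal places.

The wait to go from k to k+1 distinct colours is geometric with mean 25/(25-k).
E[T] = 25/25 + 25/24 + 25/23 + ... + 25/2 + 25/1 = 25·H_{25}.
H_{25} = 3.816, so E[T] = 95.399.

95.40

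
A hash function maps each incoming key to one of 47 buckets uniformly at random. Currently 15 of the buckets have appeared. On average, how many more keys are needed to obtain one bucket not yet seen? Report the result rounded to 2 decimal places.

Each key yields a new bucket with probability (47-15)/47 = 32/47, so the wait is geometric with mean 47/32.
E = 47/32 = 1.469.

1.47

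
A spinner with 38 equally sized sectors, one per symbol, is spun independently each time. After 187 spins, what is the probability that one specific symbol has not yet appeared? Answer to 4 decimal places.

0.0068

On each spin the fixed symbol fails to appear with probability 37/38.
P(still missing after 187) = (37/38)^187 = 0.00683.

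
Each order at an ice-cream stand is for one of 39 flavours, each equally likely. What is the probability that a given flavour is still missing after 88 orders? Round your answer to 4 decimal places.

On each order the fixed flavour fails to appear with probability 38/39.
P(still missing after 88) = (38/39)^88 = 0.10169.

0.1017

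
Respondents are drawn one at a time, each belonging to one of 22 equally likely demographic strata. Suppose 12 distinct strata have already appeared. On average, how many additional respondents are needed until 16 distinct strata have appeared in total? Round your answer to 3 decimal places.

From k distinct to k+1 distinct takes on average 22/(22-k) respondents.
Sum over k = 12,...,15: E = 22/10 + 22/9 + 22/8 + 22/7 = 10.5373.

10.537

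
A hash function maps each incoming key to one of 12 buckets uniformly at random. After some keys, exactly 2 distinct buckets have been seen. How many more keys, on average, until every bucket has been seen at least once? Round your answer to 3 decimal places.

With k distinct buckets already seen, the next new one takes an expected 12/(12-k) keys.
Sum over k = 2,...,11: E = 12/10 + 12/9 + 12/8 + ... + 12/2 + 12/1 = 35.1476.

35.148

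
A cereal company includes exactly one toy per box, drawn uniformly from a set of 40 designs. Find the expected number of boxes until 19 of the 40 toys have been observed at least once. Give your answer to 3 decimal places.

Going from k to k+1 distinct takes a geometric number of boxes with mean 40/(40-k).
Sum over k = 0,...,18: E = 40/40 + 40/39 + 40/38 + ... + 40/23 + 40/22 = 25.3274.

25.327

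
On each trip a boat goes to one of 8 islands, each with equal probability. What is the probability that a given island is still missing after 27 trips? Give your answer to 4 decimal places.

0.0272

On each trip the fixed island fails to appear with probability 7/8.
P(still missing after 27) = (7/8)^27 = 0.02718.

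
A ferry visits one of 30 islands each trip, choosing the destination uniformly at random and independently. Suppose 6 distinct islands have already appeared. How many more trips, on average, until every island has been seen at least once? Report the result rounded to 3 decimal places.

From k distinct to k+1 distinct takes on average 30/(30-k) trips.
Sum over k = 6,...,29: E = 30/24 + 30/23 + 30/22 + ... + 30/2 + 30/1 = 113.2787.

113.279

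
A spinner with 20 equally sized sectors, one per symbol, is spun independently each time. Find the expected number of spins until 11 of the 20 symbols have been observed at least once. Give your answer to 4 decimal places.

With k distinct symbols already seen, the next new one arrives after an expected 20/(20-k) spins.
Sum over k = 0,...,10: E = 20/20 + 20/19 + 20/18 + ... + 20/11 + 20/10 = 15.37543.

15.3754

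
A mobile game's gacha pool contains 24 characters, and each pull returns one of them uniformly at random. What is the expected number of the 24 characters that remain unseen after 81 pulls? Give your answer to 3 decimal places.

0.764

For each character, P(unseen after 81) = (23/24)^81 = 0.0318.
By linearity of expectation, E[unseen] = 24·(23/24)^81 = 0.7639.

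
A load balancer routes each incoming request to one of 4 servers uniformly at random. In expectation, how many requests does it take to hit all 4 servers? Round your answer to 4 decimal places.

8.3333

Split into phases: going from k distinct to k+1 distinct takes on average 4/(4-k) requests.
E[T] = 4/4 + 4/3 + 4/2 + 4/1 = 4·H_{4}.
H_{4} = 2.08333, so E[T] = 8.33333.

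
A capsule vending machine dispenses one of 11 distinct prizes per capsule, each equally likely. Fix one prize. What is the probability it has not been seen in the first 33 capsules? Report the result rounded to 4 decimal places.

0.0431

On each capsule the fixed prize fails to appear with probability 10/11.
P(still missing after 33) = (10/11)^33 = 0.04306.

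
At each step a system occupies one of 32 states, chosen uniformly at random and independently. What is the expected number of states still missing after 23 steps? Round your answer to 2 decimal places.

For each state, P(unseen after 23) = (31/32)^23 = 0.482.
By linearity of expectation, E[unseen] = 32·(31/32)^23 = 15.418.

15.42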